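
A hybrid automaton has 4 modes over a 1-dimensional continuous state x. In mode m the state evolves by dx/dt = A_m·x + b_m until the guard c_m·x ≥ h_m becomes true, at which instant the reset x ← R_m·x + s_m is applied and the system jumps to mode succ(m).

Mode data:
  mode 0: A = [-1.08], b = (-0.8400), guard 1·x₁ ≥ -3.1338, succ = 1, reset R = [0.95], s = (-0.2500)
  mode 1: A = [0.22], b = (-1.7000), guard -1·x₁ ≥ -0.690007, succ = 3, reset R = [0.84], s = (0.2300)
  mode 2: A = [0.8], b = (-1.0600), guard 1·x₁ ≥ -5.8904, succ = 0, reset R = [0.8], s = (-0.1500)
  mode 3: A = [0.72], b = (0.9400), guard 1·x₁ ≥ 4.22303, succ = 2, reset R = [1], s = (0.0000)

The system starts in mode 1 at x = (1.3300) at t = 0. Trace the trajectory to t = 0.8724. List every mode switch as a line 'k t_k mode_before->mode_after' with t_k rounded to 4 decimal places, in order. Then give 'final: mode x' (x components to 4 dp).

1 0.4334 1->3
final: 3 1.5959

Mode 1: guard c·x = -0.6900 hit at Δt = 0.4334 (t = 0.4334), x⁻ = (0.6900) → reset → x⁺ = (0.8096), jump to mode 3
Mode 3: flow for 0.4390 to horizon, guard not reached → x = (1.5959)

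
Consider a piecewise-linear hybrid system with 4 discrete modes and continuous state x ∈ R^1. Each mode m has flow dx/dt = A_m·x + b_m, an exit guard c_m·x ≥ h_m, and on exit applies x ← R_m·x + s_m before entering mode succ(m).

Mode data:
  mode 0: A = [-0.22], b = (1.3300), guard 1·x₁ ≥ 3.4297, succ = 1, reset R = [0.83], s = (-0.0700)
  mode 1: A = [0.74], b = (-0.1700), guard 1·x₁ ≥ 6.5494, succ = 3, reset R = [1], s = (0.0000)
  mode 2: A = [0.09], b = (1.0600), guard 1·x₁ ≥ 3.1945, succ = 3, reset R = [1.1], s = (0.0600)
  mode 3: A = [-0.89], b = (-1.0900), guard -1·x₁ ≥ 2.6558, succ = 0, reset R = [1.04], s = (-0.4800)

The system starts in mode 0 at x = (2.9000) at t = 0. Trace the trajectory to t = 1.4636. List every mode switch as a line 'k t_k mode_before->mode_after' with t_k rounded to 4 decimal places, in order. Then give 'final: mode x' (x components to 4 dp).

1 0.8382 0->1
final: 1 4.2755

Mode 0: guard c·x = 3.4297 hit at Δt = 0.8382 (t = 0.8382), x⁻ = (3.4297) → reset → x⁺ = (2.7767), jump to mode 1
Mode 1: flow for 0.6254 to horizon, guard not reached → x = (4.2755)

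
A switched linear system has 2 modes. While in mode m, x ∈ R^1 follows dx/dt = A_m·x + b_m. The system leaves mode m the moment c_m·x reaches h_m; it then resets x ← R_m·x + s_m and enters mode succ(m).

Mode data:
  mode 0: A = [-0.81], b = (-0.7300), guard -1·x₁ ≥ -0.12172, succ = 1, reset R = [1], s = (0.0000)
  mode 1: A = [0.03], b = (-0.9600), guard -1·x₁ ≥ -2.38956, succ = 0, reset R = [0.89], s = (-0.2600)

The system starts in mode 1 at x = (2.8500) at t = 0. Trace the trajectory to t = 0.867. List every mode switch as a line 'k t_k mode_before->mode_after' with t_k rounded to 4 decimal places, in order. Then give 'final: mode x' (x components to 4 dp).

Mode 1: guard c·x = -2.3896 hit at Δt = 0.5224 (t = 0.5224), x⁻ = (2.3896) → reset → x⁺ = (1.8667), jump to mode 0
Mode 0: flow for 0.3446 to horizon, guard not reached → x = (1.1926)

1 0.5224 1->0
final: 0 1.1926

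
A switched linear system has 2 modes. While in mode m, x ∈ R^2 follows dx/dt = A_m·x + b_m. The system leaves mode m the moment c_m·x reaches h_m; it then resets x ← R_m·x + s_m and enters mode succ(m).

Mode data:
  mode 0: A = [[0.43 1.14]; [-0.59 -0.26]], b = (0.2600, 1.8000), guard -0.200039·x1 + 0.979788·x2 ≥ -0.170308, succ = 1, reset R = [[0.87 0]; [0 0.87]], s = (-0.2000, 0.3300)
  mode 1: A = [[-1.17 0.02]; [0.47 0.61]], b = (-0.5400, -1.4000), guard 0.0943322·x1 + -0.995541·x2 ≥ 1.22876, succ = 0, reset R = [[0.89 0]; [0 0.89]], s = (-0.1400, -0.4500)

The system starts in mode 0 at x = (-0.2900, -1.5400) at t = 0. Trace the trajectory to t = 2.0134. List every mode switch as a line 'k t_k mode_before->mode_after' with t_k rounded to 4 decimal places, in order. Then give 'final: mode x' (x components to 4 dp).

1 0.4987 0->1
2 1.1226 1->0
3 1.5505 0->1
final: 1 -0.9932 -1.1224

Mode 0: guard c·x = -0.1703 hit at Δt = 0.4987 (t = 0.4987), x⁻ = (-0.8252, -0.3423) → reset → x⁺ = (-0.9179, 0.0322), jump to mode 1
Mode 1: guard c·x = 1.2288 hit at Δt = 0.6239 (t = 1.1226), x⁻ = (-0.6875, -1.2994) → reset → x⁺ = (-0.7519, -1.6065), jump to mode 0
Mode 0: guard c·x = -0.1703 hit at Δt = 0.4279 (t = 1.5505), x⁻ = (-1.3422, -0.4478) → reset → x⁺ = (-1.3677, -0.0596), jump to mode 1
Mode 1: flow for 0.4629 to horizon, guard not reached → x = (-0.9932, -1.1224)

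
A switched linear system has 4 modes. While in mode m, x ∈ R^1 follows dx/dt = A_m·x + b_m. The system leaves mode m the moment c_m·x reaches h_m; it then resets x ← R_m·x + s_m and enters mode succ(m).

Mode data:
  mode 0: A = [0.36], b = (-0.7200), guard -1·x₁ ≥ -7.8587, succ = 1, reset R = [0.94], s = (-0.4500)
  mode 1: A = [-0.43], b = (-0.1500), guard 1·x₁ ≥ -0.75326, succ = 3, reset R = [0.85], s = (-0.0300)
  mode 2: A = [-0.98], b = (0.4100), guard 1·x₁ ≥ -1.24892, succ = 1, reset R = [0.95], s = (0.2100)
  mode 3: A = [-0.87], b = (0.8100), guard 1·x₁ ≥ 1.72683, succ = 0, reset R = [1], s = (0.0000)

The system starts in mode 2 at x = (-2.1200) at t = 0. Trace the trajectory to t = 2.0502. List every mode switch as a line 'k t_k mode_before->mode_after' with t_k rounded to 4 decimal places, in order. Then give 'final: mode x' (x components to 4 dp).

1 0.4289 2->1
2 1.4510 1->3
final: 3 -0.0197

Mode 2: guard c·x = -1.2489 hit at Δt = 0.4289 (t = 0.4289), x⁻ = (-1.2489) → reset → x⁺ = (-0.9765), jump to mode 1
Mode 1: guard c·x = -0.7533 hit at Δt = 1.0221 (t = 1.4510), x⁻ = (-0.7533) → reset → x⁺ = (-0.6703), jump to mode 3
Mode 3: flow for 0.5992 to horizon, guard not reached → x = (-0.0197)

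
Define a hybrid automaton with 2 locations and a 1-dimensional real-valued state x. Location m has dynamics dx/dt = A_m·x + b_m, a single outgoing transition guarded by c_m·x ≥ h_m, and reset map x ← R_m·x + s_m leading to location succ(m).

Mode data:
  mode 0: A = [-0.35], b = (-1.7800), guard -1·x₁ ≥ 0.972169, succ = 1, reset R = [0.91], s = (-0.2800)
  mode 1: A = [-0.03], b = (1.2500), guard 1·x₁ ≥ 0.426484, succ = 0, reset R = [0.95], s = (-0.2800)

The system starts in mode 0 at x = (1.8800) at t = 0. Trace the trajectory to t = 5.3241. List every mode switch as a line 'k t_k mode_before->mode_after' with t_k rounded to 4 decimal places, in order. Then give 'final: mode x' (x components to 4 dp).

1 1.5049 0->1
2 2.7668 1->0
3 3.4424 0->1
4 4.7043 1->0
final: 0 -0.8910

Mode 0: guard c·x = 0.9722 hit at Δt = 1.5049 (t = 1.5049), x⁻ = (-0.9722) → reset → x⁺ = (-1.1647), jump to mode 1
Mode 1: guard c·x = 0.4265 hit at Δt = 1.2619 (t = 2.7668), x⁻ = (0.4265) → reset → x⁺ = (0.1252), jump to mode 0
Mode 0: guard c·x = 0.9722 hit at Δt = 0.6756 (t = 3.4424), x⁻ = (-0.9722) → reset → x⁺ = (-1.1647), jump to mode 1
Mode 1: guard c·x = 0.4265 hit at Δt = 1.2619 (t = 4.7043), x⁻ = (0.4265) → reset → x⁺ = (0.1252), jump to mode 0
Mode 0: flow for 0.6198 to horizon, guard not reached → x = (-0.8910)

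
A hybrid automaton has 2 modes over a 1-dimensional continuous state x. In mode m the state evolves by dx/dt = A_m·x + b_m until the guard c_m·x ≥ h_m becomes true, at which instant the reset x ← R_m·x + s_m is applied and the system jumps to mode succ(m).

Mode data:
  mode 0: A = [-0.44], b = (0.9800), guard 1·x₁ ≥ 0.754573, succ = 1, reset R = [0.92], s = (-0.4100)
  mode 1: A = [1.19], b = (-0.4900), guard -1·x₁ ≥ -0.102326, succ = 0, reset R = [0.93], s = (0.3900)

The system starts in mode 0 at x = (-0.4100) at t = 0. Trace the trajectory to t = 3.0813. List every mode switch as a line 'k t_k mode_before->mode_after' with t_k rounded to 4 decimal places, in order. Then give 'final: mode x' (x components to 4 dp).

1 1.3242 0->1
2 2.0689 1->0
3 2.4507 0->1
final: 1 0.1416

Mode 0: guard c·x = 0.7546 hit at Δt = 1.3242 (t = 1.3242), x⁻ = (0.7546) → reset → x⁺ = (0.2842), jump to mode 1
Mode 1: guard c·x = -0.1023 hit at Δt = 0.7447 (t = 2.0689), x⁻ = (0.1023) → reset → x⁺ = (0.4852), jump to mode 0
Mode 0: guard c·x = 0.7546 hit at Δt = 0.3818 (t = 2.4507), x⁻ = (0.7546) → reset → x⁺ = (0.2842), jump to mode 1
Mode 1: flow for 0.6306 to horizon, guard not reached → x = (0.1416)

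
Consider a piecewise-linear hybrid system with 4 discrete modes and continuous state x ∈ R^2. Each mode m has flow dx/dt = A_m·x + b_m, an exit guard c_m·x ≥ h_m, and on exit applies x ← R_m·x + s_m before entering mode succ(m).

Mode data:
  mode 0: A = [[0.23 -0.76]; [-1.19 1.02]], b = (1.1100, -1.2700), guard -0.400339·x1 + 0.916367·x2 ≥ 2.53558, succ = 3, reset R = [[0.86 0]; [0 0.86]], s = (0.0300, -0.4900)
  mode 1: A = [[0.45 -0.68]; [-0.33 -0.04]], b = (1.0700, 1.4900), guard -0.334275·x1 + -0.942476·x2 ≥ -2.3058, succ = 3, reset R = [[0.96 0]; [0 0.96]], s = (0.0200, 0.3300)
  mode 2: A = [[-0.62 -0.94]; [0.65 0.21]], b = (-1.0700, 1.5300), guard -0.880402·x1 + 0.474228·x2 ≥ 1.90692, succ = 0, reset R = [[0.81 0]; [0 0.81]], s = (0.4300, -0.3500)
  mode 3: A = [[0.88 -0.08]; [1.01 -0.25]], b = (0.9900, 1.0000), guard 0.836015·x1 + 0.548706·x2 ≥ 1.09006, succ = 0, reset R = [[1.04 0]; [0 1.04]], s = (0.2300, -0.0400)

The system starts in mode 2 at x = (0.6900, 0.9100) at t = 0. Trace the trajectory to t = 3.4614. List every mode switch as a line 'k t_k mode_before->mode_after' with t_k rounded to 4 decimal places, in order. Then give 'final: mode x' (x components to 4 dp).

1 0.6966 2->0
2 1.6144 0->3
3 2.7808 3->0
final: 0 -0.0334 2.4266

Mode 2: guard c·x = 1.9069 hit at Δt = 0.6966 (t = 0.6966), x⁻ = (-1.0164, 2.1342) → reset → x⁺ = (-0.3933, 1.3787), jump to mode 0
Mode 0: guard c·x = 2.5356 hit at Δt = 0.9178 (t = 1.6144), x⁻ = (-0.7367, 2.4451) → reset → x⁺ = (-0.6036, 1.6128), jump to mode 3
Mode 3: guard c·x = 1.0901 hit at Δt = 1.1664 (t = 2.7808), x⁻ = (0.0574, 1.8991) → reset → x⁺ = (0.2897, 1.9351), jump to mode 0
Mode 0: flow for 0.6806 to horizon, guard not reached → x = (-0.0334, 2.4266)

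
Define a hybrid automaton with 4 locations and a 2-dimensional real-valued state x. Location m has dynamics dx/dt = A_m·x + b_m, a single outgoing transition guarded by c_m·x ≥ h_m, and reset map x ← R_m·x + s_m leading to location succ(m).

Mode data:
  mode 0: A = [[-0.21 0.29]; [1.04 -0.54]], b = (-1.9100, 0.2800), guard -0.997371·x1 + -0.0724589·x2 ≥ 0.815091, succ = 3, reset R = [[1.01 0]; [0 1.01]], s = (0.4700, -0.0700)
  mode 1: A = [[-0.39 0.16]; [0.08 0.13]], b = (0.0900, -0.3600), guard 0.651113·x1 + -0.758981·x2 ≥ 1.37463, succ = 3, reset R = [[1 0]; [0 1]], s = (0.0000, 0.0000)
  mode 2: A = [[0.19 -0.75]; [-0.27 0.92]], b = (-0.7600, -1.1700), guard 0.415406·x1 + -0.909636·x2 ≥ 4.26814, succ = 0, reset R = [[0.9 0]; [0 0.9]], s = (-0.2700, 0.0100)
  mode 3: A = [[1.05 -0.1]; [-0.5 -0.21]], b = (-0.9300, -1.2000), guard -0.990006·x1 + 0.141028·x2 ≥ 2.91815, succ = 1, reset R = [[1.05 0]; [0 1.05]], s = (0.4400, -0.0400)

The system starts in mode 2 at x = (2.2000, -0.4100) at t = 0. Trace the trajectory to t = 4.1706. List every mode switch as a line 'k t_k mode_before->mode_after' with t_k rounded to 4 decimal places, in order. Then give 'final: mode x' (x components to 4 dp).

Mode 2: guard c·x = 4.2681 hit at Δt = 0.8657 (t = 0.8657), x⁻ = (3.0194, -3.3132) → reset → x⁺ = (2.4475, -2.9719), jump to mode 0
Mode 0: guard c·x = 0.8151 hit at Δt = 1.3137 (t = 2.1794), x⁻ = (-0.7667, -0.6956) → reset → x⁺ = (-0.3044, -0.7726), jump to mode 3
Mode 3: guard c·x = 2.9181 hit at Δt = 1.2106 (t = 3.3900), x⁻ = (-3.1033, -1.0926) → reset → x⁺ = (-2.8184, -1.1873), jump to mode 1
Mode 1: flow for 0.7806 to horizon, guard not reached → x = (-2.1789, -1.7730)

1 0.8657 2->0
2 2.1794 0->3
3 3.3900 3->1
final: 1 -2.1789 -1.7730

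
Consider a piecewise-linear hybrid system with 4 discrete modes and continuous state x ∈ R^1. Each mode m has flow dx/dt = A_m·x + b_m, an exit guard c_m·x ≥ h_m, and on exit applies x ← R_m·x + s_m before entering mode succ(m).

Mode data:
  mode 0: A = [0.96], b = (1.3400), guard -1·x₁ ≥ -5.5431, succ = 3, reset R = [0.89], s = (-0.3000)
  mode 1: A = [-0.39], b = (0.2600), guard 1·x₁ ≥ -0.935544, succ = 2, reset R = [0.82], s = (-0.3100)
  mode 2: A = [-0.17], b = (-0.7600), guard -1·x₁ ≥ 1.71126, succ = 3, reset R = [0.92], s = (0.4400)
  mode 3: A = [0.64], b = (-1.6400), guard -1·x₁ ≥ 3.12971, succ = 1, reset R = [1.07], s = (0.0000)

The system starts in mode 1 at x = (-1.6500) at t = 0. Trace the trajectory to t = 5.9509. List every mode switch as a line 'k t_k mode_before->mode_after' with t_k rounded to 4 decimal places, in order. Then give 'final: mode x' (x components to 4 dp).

1 0.9455 1->2
2 2.1623 2->3
3 2.8367 3->1
4 5.1925 1->2
final: 2 -1.4876

Mode 1: guard c·x = -0.9355 hit at Δt = 0.9455 (t = 0.9455), x⁻ = (-0.9355) → reset → x⁺ = (-1.0771), jump to mode 2
Mode 2: guard c·x = 1.7113 hit at Δt = 1.2168 (t = 2.1623), x⁻ = (-1.7113) → reset → x⁺ = (-1.1344), jump to mode 3
Mode 3: guard c·x = 3.1297 hit at Δt = 0.6744 (t = 2.8367), x⁻ = (-3.1297) → reset → x⁺ = (-3.3488), jump to mode 1
Mode 1: guard c·x = -0.9355 hit at Δt = 2.3558 (t = 5.1925), x⁻ = (-0.9355) → reset → x⁺ = (-1.0771), jump to mode 2
Mode 2: flow for 0.7584 to horizon, guard not reached → x = (-1.4876)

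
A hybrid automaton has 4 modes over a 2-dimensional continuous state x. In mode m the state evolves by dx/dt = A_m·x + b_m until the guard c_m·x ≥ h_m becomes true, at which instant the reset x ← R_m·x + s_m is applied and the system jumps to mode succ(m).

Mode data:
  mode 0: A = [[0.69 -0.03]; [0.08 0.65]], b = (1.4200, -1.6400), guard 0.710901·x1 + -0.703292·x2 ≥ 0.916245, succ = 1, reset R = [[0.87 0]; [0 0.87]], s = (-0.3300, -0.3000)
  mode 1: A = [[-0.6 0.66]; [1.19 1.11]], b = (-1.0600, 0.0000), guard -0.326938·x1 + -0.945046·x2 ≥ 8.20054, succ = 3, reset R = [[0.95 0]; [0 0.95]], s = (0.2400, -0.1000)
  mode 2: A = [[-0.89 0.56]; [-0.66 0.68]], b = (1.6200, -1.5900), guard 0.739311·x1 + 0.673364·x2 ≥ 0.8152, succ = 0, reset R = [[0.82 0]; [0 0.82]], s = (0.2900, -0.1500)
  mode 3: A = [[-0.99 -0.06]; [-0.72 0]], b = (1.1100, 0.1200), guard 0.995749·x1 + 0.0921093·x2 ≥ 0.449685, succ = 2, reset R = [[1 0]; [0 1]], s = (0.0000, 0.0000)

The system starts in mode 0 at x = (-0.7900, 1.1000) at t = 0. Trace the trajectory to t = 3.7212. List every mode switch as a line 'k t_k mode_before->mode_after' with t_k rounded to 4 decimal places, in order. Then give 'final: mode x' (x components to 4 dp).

1 1.1658 0->1
2 2.7032 1->3
final: 3 -0.0285 -6.3534

Mode 0: guard c·x = 0.9162 hit at Δt = 1.1658 (t = 1.1658), x⁻ = (0.7508, -0.5439) → reset → x⁺ = (0.3232, -0.7732), jump to mode 1
Mode 1: guard c·x = 8.2005 hit at Δt = 1.5374 (t = 2.7032), x⁻ = (-3.1205, -7.5979) → reset → x⁺ = (-2.7245, -7.3180), jump to mode 3
Mode 3: flow for 1.0180 to horizon, guard not reached → x = (-0.0285, -6.3534)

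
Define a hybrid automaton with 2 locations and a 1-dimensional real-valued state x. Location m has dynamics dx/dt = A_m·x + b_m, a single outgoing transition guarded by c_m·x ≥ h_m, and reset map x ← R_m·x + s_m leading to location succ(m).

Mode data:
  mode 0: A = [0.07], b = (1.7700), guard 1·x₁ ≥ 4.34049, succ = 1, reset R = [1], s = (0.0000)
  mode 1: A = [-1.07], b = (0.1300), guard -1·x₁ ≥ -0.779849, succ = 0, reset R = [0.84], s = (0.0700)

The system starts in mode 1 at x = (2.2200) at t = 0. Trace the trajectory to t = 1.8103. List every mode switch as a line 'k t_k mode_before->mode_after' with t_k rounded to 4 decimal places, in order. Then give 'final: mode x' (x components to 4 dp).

Mode 1: guard c·x = -0.7798 hit at Δt = 1.0834 (t = 1.0834), x⁻ = (0.7798) → reset → x⁺ = (0.7251), jump to mode 0
Mode 0: flow for 0.7269 to horizon, guard not reached → x = (2.0828)

1 1.0834 1->0
final: 0 2.0828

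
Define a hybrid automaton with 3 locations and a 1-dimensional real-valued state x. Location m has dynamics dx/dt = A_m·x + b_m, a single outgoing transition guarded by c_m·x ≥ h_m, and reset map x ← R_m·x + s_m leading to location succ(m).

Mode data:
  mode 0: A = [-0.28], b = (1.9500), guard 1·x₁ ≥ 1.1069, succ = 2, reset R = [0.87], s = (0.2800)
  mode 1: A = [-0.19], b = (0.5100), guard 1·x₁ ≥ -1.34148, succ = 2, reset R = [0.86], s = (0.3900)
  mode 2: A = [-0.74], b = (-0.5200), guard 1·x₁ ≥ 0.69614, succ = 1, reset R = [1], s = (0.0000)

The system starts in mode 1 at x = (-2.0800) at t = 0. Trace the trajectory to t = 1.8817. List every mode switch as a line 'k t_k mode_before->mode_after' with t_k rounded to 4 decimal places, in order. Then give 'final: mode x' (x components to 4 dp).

1 0.8865 1->2
final: 2 -0.7319

Mode 1: guard c·x = -1.3415 hit at Δt = 0.8865 (t = 0.8865), x⁻ = (-1.3415) → reset → x⁺ = (-0.7637), jump to mode 2
Mode 2: flow for 0.9952 to horizon, guard not reached → x = (-0.7319)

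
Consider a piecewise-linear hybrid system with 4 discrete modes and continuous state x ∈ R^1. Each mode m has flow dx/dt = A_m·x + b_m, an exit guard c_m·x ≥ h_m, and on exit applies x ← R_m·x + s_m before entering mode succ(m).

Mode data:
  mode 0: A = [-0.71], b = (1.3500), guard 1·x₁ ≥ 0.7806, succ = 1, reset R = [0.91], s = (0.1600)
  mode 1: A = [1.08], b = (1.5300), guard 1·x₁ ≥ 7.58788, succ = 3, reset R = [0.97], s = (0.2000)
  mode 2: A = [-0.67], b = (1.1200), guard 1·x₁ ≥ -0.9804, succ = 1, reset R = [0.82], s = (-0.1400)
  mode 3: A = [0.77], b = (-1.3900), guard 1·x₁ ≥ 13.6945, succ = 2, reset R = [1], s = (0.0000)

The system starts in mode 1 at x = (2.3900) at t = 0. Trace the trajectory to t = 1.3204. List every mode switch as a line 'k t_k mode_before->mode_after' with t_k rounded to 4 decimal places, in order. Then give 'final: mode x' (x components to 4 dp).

Mode 1: guard c·x = 7.5879 hit at Δt = 0.7972 (t = 0.7972), x⁻ = (7.5879) → reset → x⁺ = (7.5602), jump to mode 3
Mode 3: flow for 0.5232 to horizon, guard not reached → x = (10.4153)

1 0.7972 1->3
final: 3 10.4153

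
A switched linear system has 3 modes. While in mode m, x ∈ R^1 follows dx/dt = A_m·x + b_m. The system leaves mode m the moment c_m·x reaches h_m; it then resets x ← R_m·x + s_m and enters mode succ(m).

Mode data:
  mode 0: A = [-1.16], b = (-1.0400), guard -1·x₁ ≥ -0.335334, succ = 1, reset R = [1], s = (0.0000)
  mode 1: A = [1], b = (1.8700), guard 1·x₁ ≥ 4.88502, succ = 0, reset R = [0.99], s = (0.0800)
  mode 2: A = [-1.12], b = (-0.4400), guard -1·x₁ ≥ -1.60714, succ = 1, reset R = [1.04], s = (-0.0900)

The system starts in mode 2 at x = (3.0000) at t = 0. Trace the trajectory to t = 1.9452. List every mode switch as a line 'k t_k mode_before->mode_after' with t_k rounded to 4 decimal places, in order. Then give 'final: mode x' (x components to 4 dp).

Mode 2: guard c·x = -1.6071 hit at Δt = 0.4719 (t = 0.4719), x⁻ = (1.6071) → reset → x⁺ = (1.5814), jump to mode 1
Mode 1: guard c·x = 4.8850 hit at Δt = 0.6715 (t = 1.1434), x⁻ = (4.8850) → reset → x⁺ = (4.9162), jump to mode 0
Mode 0: flow for 0.8018 to horizon, guard not reached → x = (1.3967)

1 0.4719 2->1
2 1.1434 1->0
final: 0 1.3967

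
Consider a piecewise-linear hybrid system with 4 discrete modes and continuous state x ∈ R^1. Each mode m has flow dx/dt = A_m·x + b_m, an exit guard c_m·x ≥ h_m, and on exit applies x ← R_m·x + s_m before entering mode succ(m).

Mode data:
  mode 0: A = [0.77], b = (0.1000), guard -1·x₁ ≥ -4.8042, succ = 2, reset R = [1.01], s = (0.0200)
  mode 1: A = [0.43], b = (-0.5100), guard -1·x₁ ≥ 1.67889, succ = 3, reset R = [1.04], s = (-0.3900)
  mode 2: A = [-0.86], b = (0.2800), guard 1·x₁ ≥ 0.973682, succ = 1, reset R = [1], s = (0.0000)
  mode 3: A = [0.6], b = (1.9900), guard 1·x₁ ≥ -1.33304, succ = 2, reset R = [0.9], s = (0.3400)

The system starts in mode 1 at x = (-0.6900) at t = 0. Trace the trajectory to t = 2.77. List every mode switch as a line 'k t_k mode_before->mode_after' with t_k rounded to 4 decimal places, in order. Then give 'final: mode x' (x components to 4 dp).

1 0.9846 1->3
2 1.8494 3->2
final: 2 -0.2115

Mode 1: guard c·x = 1.6789 hit at Δt = 0.9846 (t = 0.9846), x⁻ = (-1.6789) → reset → x⁺ = (-2.1360), jump to mode 3
Mode 3: guard c·x = -1.3330 hit at Δt = 0.8648 (t = 1.8494), x⁻ = (-1.3330) → reset → x⁺ = (-0.8597), jump to mode 2
Mode 2: flow for 0.9206 to horizon, guard not reached → x = (-0.2115)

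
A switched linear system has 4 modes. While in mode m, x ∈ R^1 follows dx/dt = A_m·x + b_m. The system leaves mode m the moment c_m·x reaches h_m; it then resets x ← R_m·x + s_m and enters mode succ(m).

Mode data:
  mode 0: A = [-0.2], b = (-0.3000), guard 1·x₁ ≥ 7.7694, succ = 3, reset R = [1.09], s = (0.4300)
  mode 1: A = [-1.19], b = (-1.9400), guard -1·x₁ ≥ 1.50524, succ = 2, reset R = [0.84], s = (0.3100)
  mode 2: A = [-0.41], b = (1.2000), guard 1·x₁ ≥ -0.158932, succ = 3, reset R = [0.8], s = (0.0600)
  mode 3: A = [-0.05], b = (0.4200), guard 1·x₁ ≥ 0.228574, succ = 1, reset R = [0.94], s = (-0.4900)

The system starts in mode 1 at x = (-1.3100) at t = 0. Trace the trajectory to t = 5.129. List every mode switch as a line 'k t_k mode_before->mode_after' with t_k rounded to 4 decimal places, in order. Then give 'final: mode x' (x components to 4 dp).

1 0.7905 1->2
2 1.3499 2->3
3 2.0609 3->1
4 4.0636 1->2
5 4.6230 2->3
final: 3 0.1444

Mode 1: guard c·x = 1.5052 hit at Δt = 0.7905 (t = 0.7905), x⁻ = (-1.5052) → reset → x⁺ = (-0.9544), jump to mode 2
Mode 2: guard c·x = -0.1589 hit at Δt = 0.5594 (t = 1.3499), x⁻ = (-0.1589) → reset → x⁺ = (-0.0671), jump to mode 3
Mode 3: guard c·x = 0.2286 hit at Δt = 0.7110 (t = 2.0609), x⁻ = (0.2286) → reset → x⁺ = (-0.2751), jump to mode 1
Mode 1: guard c·x = 1.5052 hit at Δt = 2.0027 (t = 4.0636), x⁻ = (-1.5052) → reset → x⁺ = (-0.9544), jump to mode 2
Mode 2: guard c·x = -0.1589 hit at Δt = 0.5594 (t = 4.6230), x⁻ = (-0.1589) → reset → x⁺ = (-0.0671), jump to mode 3
Mode 3: flow for 0.5060 to horizon, guard not reached → x = (0.1444)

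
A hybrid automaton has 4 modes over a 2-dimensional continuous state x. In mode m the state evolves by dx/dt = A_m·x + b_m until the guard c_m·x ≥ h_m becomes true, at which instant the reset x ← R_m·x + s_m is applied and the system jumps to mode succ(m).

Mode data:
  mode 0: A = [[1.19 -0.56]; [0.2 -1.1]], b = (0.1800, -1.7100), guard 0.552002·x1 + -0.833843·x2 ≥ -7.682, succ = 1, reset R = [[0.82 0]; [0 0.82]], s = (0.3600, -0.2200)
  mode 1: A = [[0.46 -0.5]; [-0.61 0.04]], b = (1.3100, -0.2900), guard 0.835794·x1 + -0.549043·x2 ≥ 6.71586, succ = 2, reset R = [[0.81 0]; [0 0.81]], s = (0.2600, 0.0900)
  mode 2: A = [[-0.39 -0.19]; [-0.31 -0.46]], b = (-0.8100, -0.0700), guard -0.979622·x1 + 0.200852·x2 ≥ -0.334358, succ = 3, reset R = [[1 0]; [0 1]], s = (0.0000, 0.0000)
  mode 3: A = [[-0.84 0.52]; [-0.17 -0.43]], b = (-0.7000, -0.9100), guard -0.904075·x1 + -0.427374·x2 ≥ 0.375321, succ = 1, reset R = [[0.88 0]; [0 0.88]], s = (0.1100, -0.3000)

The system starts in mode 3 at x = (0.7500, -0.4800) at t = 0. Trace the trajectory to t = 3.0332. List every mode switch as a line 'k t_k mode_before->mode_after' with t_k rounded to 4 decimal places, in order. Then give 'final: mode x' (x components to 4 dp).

1 0.5622 3->1
2 2.1558 1->2
final: 2 3.1672 -2.9485

Mode 3: guard c·x = 0.3753 hit at Δt = 0.5622 (t = 0.5622), x⁻ = (-0.0087, -0.8598) → reset → x⁺ = (0.1023, -1.0566), jump to mode 1
Mode 1: guard c·x = 6.7159 hit at Δt = 1.5936 (t = 2.1558), x⁻ = (5.4877, -3.8781) → reset → x⁺ = (4.7050, -3.0513), jump to mode 2
Mode 2: flow for 0.8774 to horizon, guard not reached → x = (3.1672, -2.9485)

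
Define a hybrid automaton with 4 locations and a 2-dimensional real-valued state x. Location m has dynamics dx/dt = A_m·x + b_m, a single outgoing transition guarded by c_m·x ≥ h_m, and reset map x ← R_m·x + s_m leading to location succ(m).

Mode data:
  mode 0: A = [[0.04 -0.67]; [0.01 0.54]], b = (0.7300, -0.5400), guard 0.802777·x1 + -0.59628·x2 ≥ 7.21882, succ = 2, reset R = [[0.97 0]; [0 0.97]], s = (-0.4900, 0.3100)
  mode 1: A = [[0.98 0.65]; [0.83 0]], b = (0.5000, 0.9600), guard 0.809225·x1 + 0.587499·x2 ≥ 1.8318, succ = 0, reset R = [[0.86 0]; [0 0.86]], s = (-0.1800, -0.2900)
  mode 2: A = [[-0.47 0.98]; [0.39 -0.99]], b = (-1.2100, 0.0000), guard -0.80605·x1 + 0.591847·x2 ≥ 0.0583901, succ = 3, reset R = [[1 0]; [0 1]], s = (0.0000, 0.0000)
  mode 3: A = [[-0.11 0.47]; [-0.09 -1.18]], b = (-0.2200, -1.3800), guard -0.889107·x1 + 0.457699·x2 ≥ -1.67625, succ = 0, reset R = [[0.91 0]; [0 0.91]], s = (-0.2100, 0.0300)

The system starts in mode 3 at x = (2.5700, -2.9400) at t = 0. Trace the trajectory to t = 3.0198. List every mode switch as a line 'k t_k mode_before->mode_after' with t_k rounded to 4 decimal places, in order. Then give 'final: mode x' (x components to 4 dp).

Mode 3: guard c·x = -1.6763 hit at Δt = 1.0868 (t = 1.0868), x⁻ = (0.9865, -1.7461) → reset → x⁺ = (0.6877, -1.5589), jump to mode 0
Mode 0: guard c·x = 7.2188 hit at Δt = 1.5968 (t = 2.6836), x⁻ = (5.2772, -5.0017) → reset → x⁺ = (4.6289, -4.5416), jump to mode 2
Mode 2: flow for 0.3362 to horizon, guard not reached → x = (2.4738, -2.8746)

1 1.0868 3->0
2 2.6836 0->2
final: 2 2.4738 -2.8746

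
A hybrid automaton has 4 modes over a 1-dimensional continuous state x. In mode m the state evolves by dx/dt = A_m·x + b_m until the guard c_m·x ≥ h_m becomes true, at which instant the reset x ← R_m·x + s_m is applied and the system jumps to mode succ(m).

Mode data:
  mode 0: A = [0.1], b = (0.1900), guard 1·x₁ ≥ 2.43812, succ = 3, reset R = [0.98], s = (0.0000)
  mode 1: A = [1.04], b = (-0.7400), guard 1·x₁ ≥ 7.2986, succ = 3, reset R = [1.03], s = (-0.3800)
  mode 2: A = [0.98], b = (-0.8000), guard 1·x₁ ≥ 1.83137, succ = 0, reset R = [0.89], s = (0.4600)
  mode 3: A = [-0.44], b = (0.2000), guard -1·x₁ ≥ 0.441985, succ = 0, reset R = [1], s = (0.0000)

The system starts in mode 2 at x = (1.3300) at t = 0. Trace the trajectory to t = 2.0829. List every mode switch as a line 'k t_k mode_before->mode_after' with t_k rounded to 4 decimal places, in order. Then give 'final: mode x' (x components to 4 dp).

Mode 2: guard c·x = 1.8314 hit at Δt = 0.6950 (t = 0.6950), x⁻ = (1.8314) → reset → x⁺ = (2.0899), jump to mode 0
Mode 0: guard c·x = 2.4381 hit at Δt = 0.8367 (t = 1.5317), x⁻ = (2.4381) → reset → x⁺ = (2.3894), jump to mode 3
Mode 3: flow for 0.5512 to horizon, guard not reached → x = (1.9727)

1 0.6950 2->0
2 1.5317 0->3
final: 3 1.9727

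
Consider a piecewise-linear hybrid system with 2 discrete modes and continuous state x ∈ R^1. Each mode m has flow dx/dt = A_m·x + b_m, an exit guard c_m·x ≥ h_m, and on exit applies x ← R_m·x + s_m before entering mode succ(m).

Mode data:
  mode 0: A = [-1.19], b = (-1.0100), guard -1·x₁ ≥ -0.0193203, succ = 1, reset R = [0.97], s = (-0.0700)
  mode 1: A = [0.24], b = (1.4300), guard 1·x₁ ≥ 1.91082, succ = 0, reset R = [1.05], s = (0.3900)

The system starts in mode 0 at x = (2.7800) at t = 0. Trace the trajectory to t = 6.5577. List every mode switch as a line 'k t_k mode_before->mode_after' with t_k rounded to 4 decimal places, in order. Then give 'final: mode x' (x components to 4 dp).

Mode 0: guard c·x = -0.0193 hit at Δt = 1.2020 (t = 1.2020), x⁻ = (0.0193) → reset → x⁺ = (-0.0513), jump to mode 1
Mode 1: guard c·x = 1.9108 hit at Δt = 1.1950 (t = 2.3970), x⁻ = (1.9108) → reset → x⁺ = (2.3964), jump to mode 0
Mode 0: guard c·x = -0.0193 hit at Δt = 1.1081 (t = 3.5051), x⁻ = (0.0193) → reset → x⁺ = (-0.0513), jump to mode 1
Mode 1: guard c·x = 1.9108 hit at Δt = 1.1950 (t = 4.7001), x⁻ = (1.9108) → reset → x⁺ = (2.3964), jump to mode 0
Mode 0: guard c·x = -0.0193 hit at Δt = 1.1081 (t = 5.8082), x⁻ = (0.0193) → reset → x⁺ = (-0.0513), jump to mode 1
Mode 1: flow for 0.7495 to horizon, guard not reached → x = (1.1129)

1 1.2020 0->1
2 2.3970 1->0
3 3.5051 0->1
4 4.7001 1->0
5 5.8082 0->1
final: 1 1.1129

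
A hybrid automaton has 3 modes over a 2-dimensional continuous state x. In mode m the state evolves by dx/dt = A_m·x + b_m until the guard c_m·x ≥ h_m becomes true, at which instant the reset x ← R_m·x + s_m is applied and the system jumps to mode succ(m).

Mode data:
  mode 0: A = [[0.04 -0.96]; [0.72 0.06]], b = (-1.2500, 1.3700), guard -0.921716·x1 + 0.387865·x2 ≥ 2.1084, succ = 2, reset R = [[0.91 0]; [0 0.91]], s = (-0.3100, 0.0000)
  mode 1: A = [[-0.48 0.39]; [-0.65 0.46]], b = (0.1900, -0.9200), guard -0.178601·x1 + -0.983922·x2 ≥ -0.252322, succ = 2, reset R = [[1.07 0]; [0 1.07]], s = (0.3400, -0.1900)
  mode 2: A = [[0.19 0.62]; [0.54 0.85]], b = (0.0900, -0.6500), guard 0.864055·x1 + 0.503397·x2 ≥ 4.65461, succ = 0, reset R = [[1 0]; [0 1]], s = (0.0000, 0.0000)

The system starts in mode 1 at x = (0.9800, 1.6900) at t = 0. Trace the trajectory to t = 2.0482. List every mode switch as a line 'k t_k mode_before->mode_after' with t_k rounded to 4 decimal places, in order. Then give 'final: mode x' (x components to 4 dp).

Mode 1: guard c·x = -0.2523 hit at Δt = 1.3739 (t = 1.3739), x⁻ = (1.0430, 0.0671) → reset → x⁺ = (1.4560, -0.1182), jump to mode 2
Mode 2: flow for 0.6743 to horizon, guard not reached → x = (1.6798, -0.0383)

1 1.3739 1->2
final: 2 1.6798 -0.0383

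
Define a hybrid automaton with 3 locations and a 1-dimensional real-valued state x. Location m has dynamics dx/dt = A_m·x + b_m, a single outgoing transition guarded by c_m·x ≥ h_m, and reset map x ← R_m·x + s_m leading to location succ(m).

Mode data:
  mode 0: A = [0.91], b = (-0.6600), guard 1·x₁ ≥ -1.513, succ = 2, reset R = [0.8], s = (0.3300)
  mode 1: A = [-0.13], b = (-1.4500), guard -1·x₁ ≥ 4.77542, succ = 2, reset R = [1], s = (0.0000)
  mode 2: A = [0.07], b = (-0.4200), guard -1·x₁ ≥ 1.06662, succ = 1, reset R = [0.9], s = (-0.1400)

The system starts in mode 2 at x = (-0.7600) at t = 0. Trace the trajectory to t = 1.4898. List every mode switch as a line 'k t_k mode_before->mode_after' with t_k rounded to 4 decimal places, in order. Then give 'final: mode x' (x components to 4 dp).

1 0.6337 2->1
final: 1 -2.1589

Mode 2: guard c·x = 1.0666 hit at Δt = 0.6337 (t = 0.6337), x⁻ = (-1.0666) → reset → x⁺ = (-1.1000), jump to mode 1
Mode 1: flow for 0.8561 to horizon, guard not reached → x = (-2.1589)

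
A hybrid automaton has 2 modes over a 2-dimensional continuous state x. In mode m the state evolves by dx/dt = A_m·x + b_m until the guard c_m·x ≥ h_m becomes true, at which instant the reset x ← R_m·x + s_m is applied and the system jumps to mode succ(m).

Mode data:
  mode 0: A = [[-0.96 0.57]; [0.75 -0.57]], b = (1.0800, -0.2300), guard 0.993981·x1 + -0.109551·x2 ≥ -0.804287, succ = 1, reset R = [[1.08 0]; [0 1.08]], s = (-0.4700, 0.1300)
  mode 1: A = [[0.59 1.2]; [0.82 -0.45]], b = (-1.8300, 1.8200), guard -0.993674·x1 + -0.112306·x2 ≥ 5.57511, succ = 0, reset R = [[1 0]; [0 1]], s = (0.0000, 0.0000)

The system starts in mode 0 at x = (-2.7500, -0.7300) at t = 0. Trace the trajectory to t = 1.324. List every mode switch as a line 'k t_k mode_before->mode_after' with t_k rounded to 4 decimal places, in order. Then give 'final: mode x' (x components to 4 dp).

1 0.8783 0->1
final: 1 -3.7027 -1.3019

Mode 0: guard c·x = -0.8043 hit at Δt = 0.8783 (t = 0.8783), x⁻ = (-0.9689, -1.4495) → reset → x⁺ = (-1.5164, -1.4354), jump to mode 1
Mode 1: flow for 0.4457 to horizon, guard not reached → x = (-3.7027, -1.3019)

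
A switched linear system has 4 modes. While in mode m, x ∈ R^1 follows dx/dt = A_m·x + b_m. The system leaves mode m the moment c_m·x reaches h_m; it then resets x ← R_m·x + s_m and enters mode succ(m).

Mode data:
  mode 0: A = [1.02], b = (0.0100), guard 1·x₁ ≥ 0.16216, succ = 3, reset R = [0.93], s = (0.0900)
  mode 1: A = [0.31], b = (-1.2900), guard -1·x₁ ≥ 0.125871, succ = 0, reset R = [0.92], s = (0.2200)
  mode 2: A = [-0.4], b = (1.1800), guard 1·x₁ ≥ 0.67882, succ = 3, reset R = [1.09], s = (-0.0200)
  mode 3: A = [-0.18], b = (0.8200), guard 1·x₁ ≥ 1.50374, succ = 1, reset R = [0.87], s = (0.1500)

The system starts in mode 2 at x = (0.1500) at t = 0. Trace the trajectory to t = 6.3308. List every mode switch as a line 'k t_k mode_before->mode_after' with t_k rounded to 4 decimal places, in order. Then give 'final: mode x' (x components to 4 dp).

Mode 2: guard c·x = 0.6788 hit at Δt = 0.5233 (t = 0.5233), x⁻ = (0.6788) → reset → x⁺ = (0.7199), jump to mode 3
Mode 3: guard c·x = 1.5037 hit at Δt = 1.2700 (t = 1.7933), x⁻ = (1.5037) → reset → x⁺ = (1.4583), jump to mode 1
Mode 1: guard c·x = 0.1259 hit at Δt = 1.4879 (t = 3.2812), x⁻ = (-0.1259) → reset → x⁺ = (0.1042), jump to mode 0
Mode 0: guard c·x = 0.1622 hit at Δt = 0.4030 (t = 3.6842), x⁻ = (0.1622) → reset → x⁺ = (0.2408), jump to mode 3
Mode 3: guard c·x = 1.5037 hit at Δt = 1.9239 (t = 5.6081), x⁻ = (1.5037) → reset → x⁺ = (1.4583), jump to mode 1
Mode 1: flow for 0.7227 to horizon, guard not reached → x = (0.7795)

1 0.5233 2->3
2 1.7933 3->1
3 3.2812 1->0
4 3.6842 0->3
5 5.6081 3->1
final: 1 0.7795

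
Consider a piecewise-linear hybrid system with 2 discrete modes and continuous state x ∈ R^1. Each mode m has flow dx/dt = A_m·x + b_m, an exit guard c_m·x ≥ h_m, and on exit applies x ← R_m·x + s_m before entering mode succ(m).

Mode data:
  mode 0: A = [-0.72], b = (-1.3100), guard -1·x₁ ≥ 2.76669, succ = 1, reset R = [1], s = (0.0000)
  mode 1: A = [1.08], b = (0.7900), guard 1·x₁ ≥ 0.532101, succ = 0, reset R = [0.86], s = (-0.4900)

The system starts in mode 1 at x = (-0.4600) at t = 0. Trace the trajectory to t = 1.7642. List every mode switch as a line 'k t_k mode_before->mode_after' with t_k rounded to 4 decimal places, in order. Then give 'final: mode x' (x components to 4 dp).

1 1.4239 1->0
final: 0 -0.4207

Mode 1: guard c·x = 0.5321 hit at Δt = 1.4239 (t = 1.4239), x⁻ = (0.5321) → reset → x⁺ = (-0.0324), jump to mode 0
Mode 0: flow for 0.3403 to horizon, guard not reached → x = (-0.4207)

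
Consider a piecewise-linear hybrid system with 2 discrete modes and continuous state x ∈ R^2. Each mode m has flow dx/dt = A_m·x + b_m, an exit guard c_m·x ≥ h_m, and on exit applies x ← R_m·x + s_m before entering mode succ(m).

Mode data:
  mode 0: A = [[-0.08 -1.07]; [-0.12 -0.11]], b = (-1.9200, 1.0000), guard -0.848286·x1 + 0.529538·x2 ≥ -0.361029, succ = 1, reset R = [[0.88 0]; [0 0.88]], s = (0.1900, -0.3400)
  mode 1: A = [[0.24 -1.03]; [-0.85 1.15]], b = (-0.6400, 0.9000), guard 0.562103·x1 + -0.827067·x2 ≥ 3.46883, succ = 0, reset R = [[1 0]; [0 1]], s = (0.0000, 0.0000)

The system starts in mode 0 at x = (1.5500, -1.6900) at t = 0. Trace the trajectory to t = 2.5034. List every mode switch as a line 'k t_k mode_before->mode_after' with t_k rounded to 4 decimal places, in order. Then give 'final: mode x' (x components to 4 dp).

1 1.4067 0->1
final: 1 0.6896 -1.0515

Mode 0: guard c·x = -0.3610 hit at Δt = 1.4067 (t = 1.4067), x⁻ = (0.2343, -0.3064) → reset → x⁺ = (0.3962, -0.6096), jump to mode 1
Mode 1: flow for 1.0967 to horizon, guard not reached → x = (0.6896, -1.0515)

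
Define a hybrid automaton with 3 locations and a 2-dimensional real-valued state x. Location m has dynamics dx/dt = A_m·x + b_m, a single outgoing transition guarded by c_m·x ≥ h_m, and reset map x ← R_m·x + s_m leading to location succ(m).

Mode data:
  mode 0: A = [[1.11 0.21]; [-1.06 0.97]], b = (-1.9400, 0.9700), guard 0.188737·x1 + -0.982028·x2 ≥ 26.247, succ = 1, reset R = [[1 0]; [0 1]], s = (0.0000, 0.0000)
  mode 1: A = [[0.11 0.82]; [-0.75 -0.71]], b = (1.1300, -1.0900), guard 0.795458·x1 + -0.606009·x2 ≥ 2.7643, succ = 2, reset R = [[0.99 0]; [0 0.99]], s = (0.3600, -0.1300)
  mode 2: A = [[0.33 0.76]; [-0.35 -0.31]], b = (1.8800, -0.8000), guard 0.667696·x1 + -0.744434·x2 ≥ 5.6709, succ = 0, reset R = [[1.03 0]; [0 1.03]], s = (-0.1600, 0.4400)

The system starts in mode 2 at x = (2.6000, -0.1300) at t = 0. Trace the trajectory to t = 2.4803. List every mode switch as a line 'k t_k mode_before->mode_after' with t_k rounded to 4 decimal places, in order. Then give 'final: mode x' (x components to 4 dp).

Mode 2: guard c·x = 5.6709 hit at Δt = 1.3303 (t = 1.3303), x⁻ = (5.5959, -2.5987) → reset → x⁺ = (5.6038, -2.2366), jump to mode 0
Mode 0: flow for 1.1500 to horizon, guard not reached → x = (11.7086, -22.3439)

1 1.3303 2->0
final: 0 11.7086 -22.3439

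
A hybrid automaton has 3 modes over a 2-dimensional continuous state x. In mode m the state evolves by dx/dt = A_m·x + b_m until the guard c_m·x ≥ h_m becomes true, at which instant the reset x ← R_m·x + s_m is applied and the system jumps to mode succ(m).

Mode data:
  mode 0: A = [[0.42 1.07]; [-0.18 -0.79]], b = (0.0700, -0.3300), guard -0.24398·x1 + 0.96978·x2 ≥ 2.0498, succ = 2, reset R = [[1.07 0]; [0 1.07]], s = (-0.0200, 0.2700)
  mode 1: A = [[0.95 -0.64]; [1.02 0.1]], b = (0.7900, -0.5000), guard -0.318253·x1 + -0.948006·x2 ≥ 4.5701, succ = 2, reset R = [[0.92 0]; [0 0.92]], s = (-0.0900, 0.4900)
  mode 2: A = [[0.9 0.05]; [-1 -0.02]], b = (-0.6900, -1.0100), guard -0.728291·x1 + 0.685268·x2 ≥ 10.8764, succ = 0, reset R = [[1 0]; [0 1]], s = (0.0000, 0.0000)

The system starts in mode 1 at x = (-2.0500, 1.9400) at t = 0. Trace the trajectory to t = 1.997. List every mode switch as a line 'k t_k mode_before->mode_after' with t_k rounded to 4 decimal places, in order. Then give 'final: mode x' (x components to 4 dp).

Mode 1: guard c·x = 4.5701 hit at Δt = 1.2137 (t = 1.2137), x⁻ = (-5.0437, -3.1275) → reset → x⁺ = (-4.7302, -2.3873), jump to mode 2
Mode 2: flow for 0.7833 to horizon, guard not reached → x = (-10.3910, 2.5023)

1 1.2137 1->2
final: 2 -10.3910 2.5023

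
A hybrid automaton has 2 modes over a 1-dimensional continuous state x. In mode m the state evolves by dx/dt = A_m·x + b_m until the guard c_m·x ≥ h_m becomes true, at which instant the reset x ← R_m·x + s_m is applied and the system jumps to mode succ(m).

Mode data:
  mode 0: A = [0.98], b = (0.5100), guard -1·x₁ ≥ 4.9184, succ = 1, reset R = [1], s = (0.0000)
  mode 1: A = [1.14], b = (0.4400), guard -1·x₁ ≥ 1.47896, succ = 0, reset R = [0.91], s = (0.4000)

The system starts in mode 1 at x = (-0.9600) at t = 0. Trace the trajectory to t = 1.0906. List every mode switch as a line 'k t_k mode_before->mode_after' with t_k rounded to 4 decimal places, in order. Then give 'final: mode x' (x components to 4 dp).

1 0.5649 1->0
final: 0 -1.2326

Mode 1: guard c·x = 1.4790 hit at Δt = 0.5649 (t = 0.5649), x⁻ = (-1.4790) → reset → x⁺ = (-0.9459), jump to mode 0
Mode 0: flow for 0.5257 to horizon, guard not reached → x = (-1.2326)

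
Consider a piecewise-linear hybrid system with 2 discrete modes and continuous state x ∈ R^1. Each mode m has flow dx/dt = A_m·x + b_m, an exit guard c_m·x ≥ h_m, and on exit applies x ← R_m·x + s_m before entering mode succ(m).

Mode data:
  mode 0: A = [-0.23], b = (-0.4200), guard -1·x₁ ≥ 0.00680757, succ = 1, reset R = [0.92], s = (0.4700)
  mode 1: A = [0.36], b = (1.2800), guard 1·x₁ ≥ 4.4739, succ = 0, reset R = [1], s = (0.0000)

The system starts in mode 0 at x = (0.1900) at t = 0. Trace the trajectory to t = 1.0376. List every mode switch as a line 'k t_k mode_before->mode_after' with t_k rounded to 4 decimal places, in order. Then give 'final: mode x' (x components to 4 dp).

1 0.4466 0->1
final: 1 1.4167

Mode 0: guard c·x = 0.0068 hit at Δt = 0.4466 (t = 0.4466), x⁻ = (-0.0068) → reset → x⁺ = (0.4637), jump to mode 1
Mode 1: flow for 0.5910 to horizon, guard not reached → x = (1.4167)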